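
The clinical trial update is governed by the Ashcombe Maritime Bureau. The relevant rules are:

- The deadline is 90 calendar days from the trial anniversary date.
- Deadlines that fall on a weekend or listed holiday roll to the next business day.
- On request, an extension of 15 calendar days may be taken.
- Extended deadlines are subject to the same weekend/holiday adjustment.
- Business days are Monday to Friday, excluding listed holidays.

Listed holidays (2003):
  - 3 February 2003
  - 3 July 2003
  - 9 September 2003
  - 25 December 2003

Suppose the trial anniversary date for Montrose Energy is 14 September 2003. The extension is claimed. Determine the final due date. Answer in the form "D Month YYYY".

30 December 2003

From 14 September 2003, 90 calendar days later is 13 December 2003.
13 December 2003 is a Saturday, so it moves to the next business day, 15 December 2003 (Monday).
Add the 15 calendar-day extension to 15 December 2003: 30 December 2003.
30 December 2003 is a Tuesday and not a listed holiday, so it stands.
So the filing is due 30 December 2003.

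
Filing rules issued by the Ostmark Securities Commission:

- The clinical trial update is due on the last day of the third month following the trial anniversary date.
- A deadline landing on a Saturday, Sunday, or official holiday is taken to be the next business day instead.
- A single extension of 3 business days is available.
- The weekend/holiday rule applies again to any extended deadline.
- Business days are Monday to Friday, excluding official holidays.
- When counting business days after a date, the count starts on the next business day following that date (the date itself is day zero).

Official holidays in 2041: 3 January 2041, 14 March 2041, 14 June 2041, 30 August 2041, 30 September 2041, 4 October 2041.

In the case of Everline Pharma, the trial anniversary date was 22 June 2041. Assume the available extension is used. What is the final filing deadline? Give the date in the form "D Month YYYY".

7 October 2041

The third month after 22 June 2041 is September 2041, whose last day is 30 September 2041.
30 September 2041 is a listed holiday; the next business day is 1 October 2041 (Tuesday).
Counting 3 further business days from 1 October 2041 reaches 7 October 2041.
Since 7 October 2041 is a Monday and not a holiday, the date is unchanged.
The final due date is 7 October 2041.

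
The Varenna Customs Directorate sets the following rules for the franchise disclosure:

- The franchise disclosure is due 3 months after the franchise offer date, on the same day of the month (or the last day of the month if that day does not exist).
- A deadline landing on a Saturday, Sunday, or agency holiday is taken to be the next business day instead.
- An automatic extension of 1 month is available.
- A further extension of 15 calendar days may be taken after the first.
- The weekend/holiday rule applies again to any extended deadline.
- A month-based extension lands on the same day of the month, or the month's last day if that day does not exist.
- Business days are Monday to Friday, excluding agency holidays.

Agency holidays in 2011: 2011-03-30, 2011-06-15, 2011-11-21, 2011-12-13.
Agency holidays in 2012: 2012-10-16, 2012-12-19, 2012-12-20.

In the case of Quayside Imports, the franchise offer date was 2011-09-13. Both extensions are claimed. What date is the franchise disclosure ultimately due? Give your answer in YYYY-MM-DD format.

3 months from 2011-09-13 is 2011-12-13.
2011-12-13 is a listed holiday; the next business day is 2011-12-14 (Wednesday).
Add 1 month to 2011-12-14: 2012-01-14.
Because 2012-01-14 is a Saturday, the deadline becomes 2012-01-16 (Monday).
The 15-calendar-day extension moves the deadline from 2012-01-16 to 2012-01-31.
2012-01-31 is a Tuesday and not a listed holiday, so it stands.
Deadline: 2012-01-31.

2012-01-31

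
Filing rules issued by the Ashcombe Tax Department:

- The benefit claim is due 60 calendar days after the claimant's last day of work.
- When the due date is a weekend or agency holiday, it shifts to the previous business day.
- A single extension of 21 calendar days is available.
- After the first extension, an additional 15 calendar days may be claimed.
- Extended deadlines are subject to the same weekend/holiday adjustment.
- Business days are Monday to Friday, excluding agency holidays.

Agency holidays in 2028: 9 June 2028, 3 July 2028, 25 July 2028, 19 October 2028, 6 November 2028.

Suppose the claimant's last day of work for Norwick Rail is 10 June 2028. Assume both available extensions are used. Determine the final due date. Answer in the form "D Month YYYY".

Adding 60 calendar days to 10 June 2028 gives 9 August 2028.
Since 9 August 2028 is a Wednesday and not a holiday, the date is unchanged.
The 21-calendar-day extension moves the deadline from 9 August 2028 to 30 August 2028.
30 August 2028 falls on a Wednesday, which is a business day, so no adjustment is needed.
The 15-calendar-day extension moves the deadline from 30 August 2028 to 14 September 2028.
Since 14 September 2028 is a Thursday and not a holiday, the date is unchanged.
Final deadline: 14 September 2028.

14 September 2028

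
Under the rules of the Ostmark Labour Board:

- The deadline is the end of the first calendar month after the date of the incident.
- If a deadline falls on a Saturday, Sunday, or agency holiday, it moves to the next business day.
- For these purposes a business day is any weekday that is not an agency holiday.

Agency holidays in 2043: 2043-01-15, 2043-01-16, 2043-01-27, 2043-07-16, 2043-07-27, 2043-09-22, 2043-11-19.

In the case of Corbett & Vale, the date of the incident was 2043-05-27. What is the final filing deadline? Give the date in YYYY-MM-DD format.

2043-06-30

The first month after 2043-05-27 is June 2043, whose last day is 2043-06-30.
2043-06-30 is a Tuesday and not a listed holiday, so it stands.
So the filing is due 2043-06-30.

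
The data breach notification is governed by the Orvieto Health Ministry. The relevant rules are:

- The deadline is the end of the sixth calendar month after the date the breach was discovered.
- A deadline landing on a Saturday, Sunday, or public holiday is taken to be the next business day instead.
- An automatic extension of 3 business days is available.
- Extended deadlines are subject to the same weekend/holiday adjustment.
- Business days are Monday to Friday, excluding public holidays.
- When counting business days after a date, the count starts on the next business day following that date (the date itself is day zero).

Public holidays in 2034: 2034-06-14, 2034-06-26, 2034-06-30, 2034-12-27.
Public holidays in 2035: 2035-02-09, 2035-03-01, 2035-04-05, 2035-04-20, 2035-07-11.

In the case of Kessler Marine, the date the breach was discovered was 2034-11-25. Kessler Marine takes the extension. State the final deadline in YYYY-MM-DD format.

2035-06-05

6 months after 2034-11-25 falls in May 2035; the last day of that month is 2035-05-31.
2035-05-31 is a Thursday and not a listed holiday, so it stands.
Applying the 3-business-day extension: 3 business days after 2035-05-31 is 2035-06-05.
2035-06-05 falls on a Tuesday, which is a business day, so no adjustment is needed.
Deadline: 2035-06-05.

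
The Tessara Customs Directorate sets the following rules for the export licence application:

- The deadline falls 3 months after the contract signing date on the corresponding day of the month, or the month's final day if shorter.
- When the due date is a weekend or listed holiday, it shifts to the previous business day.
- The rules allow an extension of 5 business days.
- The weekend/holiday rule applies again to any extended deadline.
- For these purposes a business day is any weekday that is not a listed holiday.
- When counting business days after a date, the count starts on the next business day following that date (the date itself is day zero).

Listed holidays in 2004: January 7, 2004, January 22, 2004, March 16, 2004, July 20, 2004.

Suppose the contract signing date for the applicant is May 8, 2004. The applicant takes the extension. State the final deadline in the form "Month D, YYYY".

August 13, 2004

3 months after May 8, 2004, on the same day of the month, is August 8, 2004.
August 8, 2004 falls on a Sunday. Rolling to the preceding business day gives August 6, 2004, a Friday.
Applying the 5-business-day extension: 5 business days after August 6, 2004 is August 13, 2004.
Since August 13, 2004 is a Friday and not a holiday, the date is unchanged.
Final deadline: August 13, 2004.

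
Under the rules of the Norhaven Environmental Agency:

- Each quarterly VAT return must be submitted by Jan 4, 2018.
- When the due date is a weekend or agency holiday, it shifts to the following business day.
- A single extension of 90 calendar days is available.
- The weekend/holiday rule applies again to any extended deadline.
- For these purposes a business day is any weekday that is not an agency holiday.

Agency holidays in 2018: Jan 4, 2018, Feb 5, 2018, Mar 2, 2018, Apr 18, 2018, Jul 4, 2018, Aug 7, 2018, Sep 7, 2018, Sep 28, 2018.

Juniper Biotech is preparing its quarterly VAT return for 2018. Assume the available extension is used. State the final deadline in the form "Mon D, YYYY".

The stated deadline is Jan 4, 2018.
Jan 4, 2018 falls on a listed holiday. Rolling to the next business day gives Jan 5, 2018, a Friday.
Add the 90 calendar-day extension to Jan 5, 2018: Apr 5, 2018.
Apr 5, 2018 is a Thursday and not a listed holiday, so it stands.
The final due date is Apr 5, 2018.

Apr 5, 2018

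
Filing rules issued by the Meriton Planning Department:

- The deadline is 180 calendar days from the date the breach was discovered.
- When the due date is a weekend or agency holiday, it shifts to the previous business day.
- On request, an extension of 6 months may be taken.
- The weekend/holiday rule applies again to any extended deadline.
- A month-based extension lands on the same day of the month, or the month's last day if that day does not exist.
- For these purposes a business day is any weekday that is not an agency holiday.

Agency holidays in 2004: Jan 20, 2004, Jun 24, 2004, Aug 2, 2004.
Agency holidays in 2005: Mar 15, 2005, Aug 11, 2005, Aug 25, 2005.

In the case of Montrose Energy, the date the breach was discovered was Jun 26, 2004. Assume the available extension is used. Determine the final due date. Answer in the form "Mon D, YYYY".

Jun 23, 2005

180 calendar days after Jun 26, 2004 is Dec 23, 2004.
Dec 23, 2004 is a Thursday and not a listed holiday, so it stands.
The 6 months extension carries Dec 23, 2004 to Jun 23, 2005.
Jun 23, 2005 (Thursday) is already a business day.
The final due date is Jun 23, 2005.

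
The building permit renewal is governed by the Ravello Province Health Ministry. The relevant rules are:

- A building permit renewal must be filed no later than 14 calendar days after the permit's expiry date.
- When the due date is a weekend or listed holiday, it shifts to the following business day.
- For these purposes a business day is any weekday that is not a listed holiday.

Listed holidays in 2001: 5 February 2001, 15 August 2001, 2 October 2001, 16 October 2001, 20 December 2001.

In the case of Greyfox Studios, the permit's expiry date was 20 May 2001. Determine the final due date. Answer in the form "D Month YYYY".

4 June 2001

Adding 14 calendar days to 20 May 2001 gives 3 June 2001.
3 June 2001 is a Sunday, so it moves to the next business day, 4 June 2001 (Monday).
Deadline: 4 June 2001.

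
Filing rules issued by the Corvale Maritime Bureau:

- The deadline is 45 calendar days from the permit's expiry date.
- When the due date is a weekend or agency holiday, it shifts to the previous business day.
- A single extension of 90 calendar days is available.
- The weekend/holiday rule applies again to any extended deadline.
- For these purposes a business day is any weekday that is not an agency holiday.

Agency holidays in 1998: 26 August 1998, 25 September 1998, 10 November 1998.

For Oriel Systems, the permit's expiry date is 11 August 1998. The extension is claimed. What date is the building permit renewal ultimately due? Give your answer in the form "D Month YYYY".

Adding 45 calendar days to 11 August 1998 gives 25 September 1998.
Because 25 September 1998 is a listed holiday, the deadline becomes 24 September 1998 (Thursday).
Applying the 90-calendar-day extension: 24 September 1998 + 90 days = 23 December 1998.
23 December 1998 falls on a Wednesday, which is a business day, so no adjustment is needed.
The final due date is 23 December 1998.

23 December 1998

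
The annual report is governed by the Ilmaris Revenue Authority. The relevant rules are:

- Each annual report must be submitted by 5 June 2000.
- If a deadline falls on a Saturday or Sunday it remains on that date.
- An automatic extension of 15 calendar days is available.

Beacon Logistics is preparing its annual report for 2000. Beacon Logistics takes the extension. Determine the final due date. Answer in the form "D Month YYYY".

The statutory due date is 5 June 2000.
No adjustment is made for weekends or holidays, so 5 June 2000 stands.
Applying the 15-calendar-day extension: 5 June 2000 + 15 days = 20 June 2000.
20 June 2000 falls on a Tuesday. The rules make no weekend/holiday allowance, so it remains 20 June 2000.
The final due date is 20 June 2000.

20 June 2000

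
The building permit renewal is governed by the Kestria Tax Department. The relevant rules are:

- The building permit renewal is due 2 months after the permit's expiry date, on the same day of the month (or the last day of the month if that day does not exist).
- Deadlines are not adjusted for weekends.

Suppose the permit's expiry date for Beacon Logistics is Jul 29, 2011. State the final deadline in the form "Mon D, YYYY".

Moving 2 months forward from Jul 29, 2011 on the corresponding day gives Sep 29, 2011.
No adjustment is made for weekends or holidays, so Sep 29, 2011 stands.
So the filing is due Sep 29, 2011.

Sep 29, 2011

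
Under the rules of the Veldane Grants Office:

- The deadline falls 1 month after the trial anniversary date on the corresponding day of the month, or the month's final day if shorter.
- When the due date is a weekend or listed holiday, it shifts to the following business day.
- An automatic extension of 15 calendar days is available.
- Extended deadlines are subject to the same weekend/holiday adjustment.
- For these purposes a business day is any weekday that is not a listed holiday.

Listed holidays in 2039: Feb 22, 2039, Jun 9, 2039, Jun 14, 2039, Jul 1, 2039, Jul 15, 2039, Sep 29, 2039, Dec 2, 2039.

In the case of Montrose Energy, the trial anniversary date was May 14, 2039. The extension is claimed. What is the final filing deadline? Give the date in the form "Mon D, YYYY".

Moving 1 month forward from May 14, 2039 on the corresponding day gives Jun 14, 2039.
Jun 14, 2039 is a listed holiday; the next business day is Jun 15, 2039 (Wednesday).
Applying the 15-calendar-day extension: Jun 15, 2039 + 15 days = Jun 30, 2039.
Since Jun 30, 2039 is a Thursday and not a holiday, the date is unchanged.
So the filing is due Jun 30, 2039.

Jun 30, 2039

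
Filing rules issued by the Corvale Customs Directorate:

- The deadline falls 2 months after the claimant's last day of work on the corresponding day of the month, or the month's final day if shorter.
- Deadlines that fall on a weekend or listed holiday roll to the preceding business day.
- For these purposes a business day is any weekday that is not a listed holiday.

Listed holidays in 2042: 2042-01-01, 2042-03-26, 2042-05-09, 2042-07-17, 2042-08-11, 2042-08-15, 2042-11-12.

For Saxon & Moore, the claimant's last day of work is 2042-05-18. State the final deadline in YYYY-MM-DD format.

2042-07-18

Moving 2 months forward from 2042-05-18 on the corresponding day gives 2042-07-18.
2042-07-18 falls on a Friday, which is a business day, so no adjustment is needed.
The final due date is 2042-07-18.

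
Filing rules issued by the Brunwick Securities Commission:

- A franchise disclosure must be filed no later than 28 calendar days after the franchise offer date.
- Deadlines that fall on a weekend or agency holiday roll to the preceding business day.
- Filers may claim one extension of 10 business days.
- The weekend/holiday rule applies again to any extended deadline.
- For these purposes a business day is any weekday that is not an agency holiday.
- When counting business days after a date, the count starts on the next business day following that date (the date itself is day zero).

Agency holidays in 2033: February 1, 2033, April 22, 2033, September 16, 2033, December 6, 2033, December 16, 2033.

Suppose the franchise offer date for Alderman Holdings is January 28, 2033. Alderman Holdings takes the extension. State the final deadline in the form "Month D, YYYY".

March 11, 2033

28 calendar days after January 28, 2033 is February 25, 2033.
February 25, 2033 is a Friday and not a listed holiday, so it stands.
Counting 10 further business days from February 25, 2033 reaches March 11, 2033.
March 11, 2033 is a Friday and not a listed holiday, so it stands.
Deadline: March 11, 2033.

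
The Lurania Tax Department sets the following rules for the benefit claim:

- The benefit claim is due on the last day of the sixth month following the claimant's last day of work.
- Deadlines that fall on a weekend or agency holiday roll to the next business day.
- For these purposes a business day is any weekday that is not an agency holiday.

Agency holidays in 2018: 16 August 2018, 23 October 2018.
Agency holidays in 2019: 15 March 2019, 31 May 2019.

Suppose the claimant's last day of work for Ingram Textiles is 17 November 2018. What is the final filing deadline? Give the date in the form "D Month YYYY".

3 June 2019

The sixth month after 17 November 2018 is May 2019, whose last day is 31 May 2019.
Because 31 May 2019 is a listed holiday, the deadline becomes 3 June 2019 (Monday).
So the filing is due 3 June 2019.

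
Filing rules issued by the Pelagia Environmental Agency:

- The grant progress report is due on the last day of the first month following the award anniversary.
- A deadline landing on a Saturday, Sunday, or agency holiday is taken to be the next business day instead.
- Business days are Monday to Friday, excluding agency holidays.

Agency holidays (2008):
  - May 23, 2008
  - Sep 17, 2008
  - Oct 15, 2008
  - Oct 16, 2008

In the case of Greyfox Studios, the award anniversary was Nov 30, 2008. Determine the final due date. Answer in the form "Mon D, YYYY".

The first month after Nov 30, 2008 is December 2008, whose last day is Dec 31, 2008.
Dec 31, 2008 falls on a Wednesday, which is a business day, so no adjustment is needed.
Deadline: Dec 31, 2008.

Dec 31, 2008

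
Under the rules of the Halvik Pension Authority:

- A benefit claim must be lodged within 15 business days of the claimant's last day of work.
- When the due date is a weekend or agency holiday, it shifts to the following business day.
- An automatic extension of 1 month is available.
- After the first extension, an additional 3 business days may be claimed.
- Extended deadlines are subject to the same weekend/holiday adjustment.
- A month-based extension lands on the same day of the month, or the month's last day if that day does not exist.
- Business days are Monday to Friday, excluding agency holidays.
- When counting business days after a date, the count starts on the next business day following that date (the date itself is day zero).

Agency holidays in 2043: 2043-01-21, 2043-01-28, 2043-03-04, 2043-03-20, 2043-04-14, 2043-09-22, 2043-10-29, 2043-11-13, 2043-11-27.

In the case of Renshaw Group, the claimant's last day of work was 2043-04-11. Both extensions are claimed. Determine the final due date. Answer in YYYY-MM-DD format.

2043-06-09

15 business days after 2043-04-11, excluding weekends and holidays, is 2043-05-04.
2043-05-04 is a Monday and not a listed holiday, so it stands.
Add 1 month to 2043-05-04: 2043-06-04.
2043-06-04 is a Thursday and not a listed holiday, so it stands.
Counting 3 further business days from 2043-06-04 reaches 2043-06-09.
Since 2043-06-09 is a Tuesday and not a holiday, the date is unchanged.
Final deadline: 2043-06-09.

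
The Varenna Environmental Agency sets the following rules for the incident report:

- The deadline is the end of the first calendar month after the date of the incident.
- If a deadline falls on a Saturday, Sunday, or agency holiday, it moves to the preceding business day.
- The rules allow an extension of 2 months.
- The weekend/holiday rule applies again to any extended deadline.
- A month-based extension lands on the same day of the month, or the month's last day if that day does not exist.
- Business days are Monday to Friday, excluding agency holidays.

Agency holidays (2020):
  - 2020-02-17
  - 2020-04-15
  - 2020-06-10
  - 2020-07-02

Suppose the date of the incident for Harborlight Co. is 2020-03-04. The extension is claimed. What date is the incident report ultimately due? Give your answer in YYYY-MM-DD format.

2020-06-30

The first month after 2020-03-04 is April 2020, whose last day is 2020-04-30.
2020-04-30 is a Thursday and not a listed holiday, so it stands.
The 2 months extension carries 2020-04-30 to 2020-06-30.
2020-06-30 is a Tuesday and not a listed holiday, so it stands.
So the filing is due 2020-06-30.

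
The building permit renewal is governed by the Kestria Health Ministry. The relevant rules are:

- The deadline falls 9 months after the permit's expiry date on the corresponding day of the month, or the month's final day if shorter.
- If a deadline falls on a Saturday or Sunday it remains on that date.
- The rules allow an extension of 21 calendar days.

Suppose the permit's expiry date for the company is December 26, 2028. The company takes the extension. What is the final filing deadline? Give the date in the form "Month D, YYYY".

9 months after December 26, 2028, on the same day of the month, is September 26, 2029.
September 26, 2029 is a Wednesday; no weekend or holiday adjustment applies.
The 21-calendar-day extension moves the deadline from September 26, 2029 to October 17, 2029.
October 17, 2029 falls on a Wednesday. The rules make no weekend/holiday allowance, so it remains October 17, 2029.
The final due date is October 17, 2029.

October 17, 2029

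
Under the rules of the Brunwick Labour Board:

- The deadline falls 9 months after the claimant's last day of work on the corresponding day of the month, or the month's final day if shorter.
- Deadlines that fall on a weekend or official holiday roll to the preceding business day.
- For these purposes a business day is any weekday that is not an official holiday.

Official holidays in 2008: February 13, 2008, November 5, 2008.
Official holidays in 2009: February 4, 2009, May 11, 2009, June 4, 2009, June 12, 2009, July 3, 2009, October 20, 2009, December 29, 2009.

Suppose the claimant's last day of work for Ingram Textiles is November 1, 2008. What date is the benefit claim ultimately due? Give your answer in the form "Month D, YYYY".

Moving 9 months forward from November 1, 2008 on the corresponding day gives August 1, 2009.
August 1, 2009 falls on a Saturday. Rolling to the preceding business day gives July 31, 2009, a Friday.
The final due date is July 31, 2009.

July 31, 2009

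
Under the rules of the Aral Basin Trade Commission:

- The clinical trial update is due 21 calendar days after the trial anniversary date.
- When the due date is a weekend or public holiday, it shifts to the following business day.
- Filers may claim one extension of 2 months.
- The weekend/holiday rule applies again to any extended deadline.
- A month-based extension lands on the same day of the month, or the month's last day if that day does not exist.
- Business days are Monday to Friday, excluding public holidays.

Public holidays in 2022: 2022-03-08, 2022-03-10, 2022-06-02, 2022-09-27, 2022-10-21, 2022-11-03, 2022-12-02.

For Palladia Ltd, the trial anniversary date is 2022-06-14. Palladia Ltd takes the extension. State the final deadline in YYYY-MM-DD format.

2022-09-05

21 calendar days after 2022-06-14 is 2022-07-05.
Since 2022-07-05 is a Tuesday and not a holiday, the date is unchanged.
Add 2 months to 2022-07-05: 2022-09-05.
2022-09-05 is a Monday and not a listed holiday, so it stands.
Final deadline: 2022-09-05.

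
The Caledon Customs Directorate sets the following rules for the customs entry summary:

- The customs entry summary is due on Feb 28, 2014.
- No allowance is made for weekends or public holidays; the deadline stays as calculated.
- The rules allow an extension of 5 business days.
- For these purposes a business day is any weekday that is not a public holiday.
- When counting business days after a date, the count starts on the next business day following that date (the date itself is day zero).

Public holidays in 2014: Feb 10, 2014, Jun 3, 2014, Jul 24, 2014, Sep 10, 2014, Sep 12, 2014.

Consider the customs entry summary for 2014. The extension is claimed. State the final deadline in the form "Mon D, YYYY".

Mar 7, 2014

The stated deadline is Feb 28, 2014.
Feb 28, 2014 is a Friday; no weekend or holiday adjustment applies.
Applying the 5-business-day extension: 5 business days after Feb 28, 2014 is Mar 7, 2014.
Mar 7, 2014 is a Friday; no weekend or holiday adjustment applies.
So the filing is due Mar 7, 2014.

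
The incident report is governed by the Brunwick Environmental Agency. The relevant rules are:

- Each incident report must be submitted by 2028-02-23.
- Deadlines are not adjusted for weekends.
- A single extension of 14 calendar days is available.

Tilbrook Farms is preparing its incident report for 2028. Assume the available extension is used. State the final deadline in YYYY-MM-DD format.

2028-03-08

Start from the fixed due date, 2028-02-23.
2028-02-23 falls on a Wednesday. The rules make no weekend/holiday allowance, so it remains 2028-02-23.
Applying the 14-calendar-day extension: 2028-02-23 + 14 days = 2028-03-08.
No adjustment is made for weekends or holidays, so 2028-03-08 stands.
Final deadline: 2028-03-08.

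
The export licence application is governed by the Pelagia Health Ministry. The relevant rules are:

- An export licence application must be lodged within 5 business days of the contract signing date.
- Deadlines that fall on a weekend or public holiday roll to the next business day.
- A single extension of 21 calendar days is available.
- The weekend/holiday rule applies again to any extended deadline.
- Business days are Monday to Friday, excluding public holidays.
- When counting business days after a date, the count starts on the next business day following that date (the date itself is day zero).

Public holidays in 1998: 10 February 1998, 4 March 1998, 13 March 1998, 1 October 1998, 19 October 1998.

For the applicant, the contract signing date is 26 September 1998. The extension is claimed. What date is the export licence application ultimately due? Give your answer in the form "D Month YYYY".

5 business days after 26 September 1998, excluding weekends and holidays, is 5 October 1998.
5 October 1998 falls on a Monday, which is a business day, so no adjustment is needed.
Add the 21 calendar-day extension to 5 October 1998: 26 October 1998.
26 October 1998 (Monday) is already a business day.
So the filing is due 26 October 1998.

26 October 1998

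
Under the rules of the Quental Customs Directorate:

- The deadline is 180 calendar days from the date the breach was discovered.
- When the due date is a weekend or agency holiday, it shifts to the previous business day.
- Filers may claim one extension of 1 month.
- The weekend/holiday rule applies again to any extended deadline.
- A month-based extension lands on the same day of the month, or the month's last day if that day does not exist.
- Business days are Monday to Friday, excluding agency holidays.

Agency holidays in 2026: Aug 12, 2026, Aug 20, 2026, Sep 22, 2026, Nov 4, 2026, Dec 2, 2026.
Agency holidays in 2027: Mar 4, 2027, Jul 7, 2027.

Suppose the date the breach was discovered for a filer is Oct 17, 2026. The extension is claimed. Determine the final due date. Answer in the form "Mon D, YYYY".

Trigger date Oct 17, 2026 + 180 calendar days = Apr 15, 2027.
Since Apr 15, 2027 is a Thursday and not a holiday, the date is unchanged.
The 1 month extension carries Apr 15, 2027 to May 15, 2027.
May 15, 2027 falls on a Saturday. Rolling to the preceding business day gives May 14, 2027, a Friday.
The final due date is May 14, 2027.

May 14, 2027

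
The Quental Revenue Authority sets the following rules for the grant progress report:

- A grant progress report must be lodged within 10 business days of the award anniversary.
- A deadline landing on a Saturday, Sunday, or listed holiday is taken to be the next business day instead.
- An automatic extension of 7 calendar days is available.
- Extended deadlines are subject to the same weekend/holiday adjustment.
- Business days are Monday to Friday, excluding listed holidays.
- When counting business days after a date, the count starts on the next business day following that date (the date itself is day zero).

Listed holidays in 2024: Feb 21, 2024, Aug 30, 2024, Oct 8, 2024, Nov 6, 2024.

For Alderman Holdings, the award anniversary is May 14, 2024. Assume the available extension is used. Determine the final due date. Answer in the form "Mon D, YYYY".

Jun 4, 2024

Starting the day after May 14, 2024 and counting 10 business days lands on May 28, 2024.
May 28, 2024 is a Tuesday and not a listed holiday, so it stands.
With the 7-day extension, May 28, 2024 becomes Jun 4, 2024.
Jun 4, 2024 falls on a Tuesday, which is a business day, so no adjustment is needed.
So the filing is due Jun 4, 2024.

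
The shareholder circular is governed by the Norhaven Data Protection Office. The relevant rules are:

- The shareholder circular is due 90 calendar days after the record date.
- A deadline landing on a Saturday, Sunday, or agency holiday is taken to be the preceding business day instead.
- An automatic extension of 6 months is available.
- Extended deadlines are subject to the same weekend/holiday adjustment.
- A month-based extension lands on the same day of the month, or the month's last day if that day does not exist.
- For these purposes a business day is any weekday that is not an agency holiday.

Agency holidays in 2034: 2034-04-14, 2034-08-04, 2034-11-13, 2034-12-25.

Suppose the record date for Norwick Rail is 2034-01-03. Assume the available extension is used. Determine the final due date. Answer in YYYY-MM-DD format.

From 2034-01-03, 90 calendar days later is 2034-04-03.
2034-04-03 falls on a Monday, which is a business day, so no adjustment is needed.
The 6 months extension carries 2034-04-03 to 2034-10-03.
2034-10-03 falls on a Tuesday, which is a business day, so no adjustment is needed.
The final due date is 2034-10-03.

2034-10-03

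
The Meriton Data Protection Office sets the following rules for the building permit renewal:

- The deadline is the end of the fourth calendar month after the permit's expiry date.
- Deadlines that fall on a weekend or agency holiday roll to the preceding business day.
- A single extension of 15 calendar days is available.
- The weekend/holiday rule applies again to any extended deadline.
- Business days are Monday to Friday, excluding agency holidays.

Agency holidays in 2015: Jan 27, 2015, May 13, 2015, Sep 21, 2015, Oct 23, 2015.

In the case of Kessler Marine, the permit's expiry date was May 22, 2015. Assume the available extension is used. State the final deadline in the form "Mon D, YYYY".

Oct 15, 2015

4 months after May 22, 2015 falls in September 2015; the last day of that month is Sep 30, 2015.
Sep 30, 2015 is a Wednesday and not a listed holiday, so it stands.
Applying the 15-calendar-day extension: Sep 30, 2015 + 15 days = Oct 15, 2015.
Since Oct 15, 2015 is a Thursday and not a holiday, the date is unchanged.
Deadline: Oct 15, 2015.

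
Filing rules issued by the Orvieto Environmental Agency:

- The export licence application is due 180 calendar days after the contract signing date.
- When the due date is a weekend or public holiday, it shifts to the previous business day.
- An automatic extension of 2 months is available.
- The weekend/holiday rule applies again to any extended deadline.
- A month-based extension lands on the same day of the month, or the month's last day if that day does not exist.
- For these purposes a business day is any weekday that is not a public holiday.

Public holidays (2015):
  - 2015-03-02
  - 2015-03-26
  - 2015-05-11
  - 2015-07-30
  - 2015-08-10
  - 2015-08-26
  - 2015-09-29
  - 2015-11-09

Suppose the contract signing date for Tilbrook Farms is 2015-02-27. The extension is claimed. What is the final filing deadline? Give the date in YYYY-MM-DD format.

180 calendar days after 2015-02-27 is 2015-08-26.
2015-08-26 is a listed holiday, so it moves to the preceding business day, 2015-08-25 (Tuesday).
Applying the 2 months extension: 2 months after 2015-08-25 is 2015-10-25.
2015-10-25 is a Sunday; the preceding business day is 2015-10-23 (Friday).
Final deadline: 2015-10-23.

2015-10-23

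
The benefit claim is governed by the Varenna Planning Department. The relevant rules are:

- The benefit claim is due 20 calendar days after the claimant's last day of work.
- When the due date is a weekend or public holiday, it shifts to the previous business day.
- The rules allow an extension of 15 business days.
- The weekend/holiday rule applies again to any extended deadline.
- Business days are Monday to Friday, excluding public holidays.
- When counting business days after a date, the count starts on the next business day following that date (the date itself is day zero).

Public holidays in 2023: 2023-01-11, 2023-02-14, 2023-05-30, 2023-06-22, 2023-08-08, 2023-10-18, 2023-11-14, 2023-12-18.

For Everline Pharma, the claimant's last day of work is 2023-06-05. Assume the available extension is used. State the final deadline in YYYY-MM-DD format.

2023-07-14

Trigger date 2023-06-05 + 20 calendar days = 2023-06-25.
2023-06-25 is a Sunday; the preceding business day is 2023-06-23 (Friday).
The 15-business-day extension runs from 2023-06-23 to 2023-07-14.
2023-07-14 (Friday) is already a business day.
The final due date is 2023-07-14.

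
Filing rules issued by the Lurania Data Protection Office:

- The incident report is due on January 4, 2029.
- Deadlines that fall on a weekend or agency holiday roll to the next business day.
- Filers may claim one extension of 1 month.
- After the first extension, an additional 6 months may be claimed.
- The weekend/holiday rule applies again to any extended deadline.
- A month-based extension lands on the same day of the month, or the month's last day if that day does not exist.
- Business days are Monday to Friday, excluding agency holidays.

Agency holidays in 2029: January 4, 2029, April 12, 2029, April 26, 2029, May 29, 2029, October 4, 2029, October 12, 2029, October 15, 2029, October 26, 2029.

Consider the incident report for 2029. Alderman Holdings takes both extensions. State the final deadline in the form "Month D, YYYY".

August 6, 2029

The stated deadline is January 4, 2029.
January 4, 2029 is a listed holiday; the next business day is January 5, 2029 (Friday).
Add 1 month to January 5, 2029: February 5, 2029.
February 5, 2029 falls on a Monday, which is a business day, so no adjustment is needed.
Add 6 months to February 5, 2029: August 5, 2029.
August 5, 2029 is a Sunday, so it moves to the next business day, August 6, 2029 (Monday).
Final deadline: August 6, 2029.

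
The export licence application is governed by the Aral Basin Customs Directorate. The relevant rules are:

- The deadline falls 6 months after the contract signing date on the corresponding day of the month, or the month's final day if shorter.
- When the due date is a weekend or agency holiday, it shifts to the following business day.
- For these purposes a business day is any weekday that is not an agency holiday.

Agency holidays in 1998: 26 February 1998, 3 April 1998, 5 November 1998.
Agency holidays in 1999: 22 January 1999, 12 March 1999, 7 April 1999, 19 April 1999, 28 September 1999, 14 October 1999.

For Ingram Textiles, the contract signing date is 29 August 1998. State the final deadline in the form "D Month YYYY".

1 March 1999

6 months from 29 August 1998 is 28 February 1999 (day 29 does not exist in February, so the month's last day is used).
28 February 1999 is a Sunday, so it moves to the next business day, 1 March 1999 (Monday).
Final deadline: 1 March 1999.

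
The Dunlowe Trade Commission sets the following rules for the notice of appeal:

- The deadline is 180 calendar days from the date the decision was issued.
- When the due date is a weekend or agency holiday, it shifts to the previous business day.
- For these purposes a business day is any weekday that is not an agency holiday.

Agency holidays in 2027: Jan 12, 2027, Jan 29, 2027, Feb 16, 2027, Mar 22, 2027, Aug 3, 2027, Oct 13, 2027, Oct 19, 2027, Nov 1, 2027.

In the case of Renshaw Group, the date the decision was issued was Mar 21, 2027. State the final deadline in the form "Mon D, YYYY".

Sep 17, 2027

180 calendar days after Mar 21, 2027 is Sep 17, 2027.
Sep 17, 2027 (Friday) is already a business day.
The final due date is Sep 17, 2027.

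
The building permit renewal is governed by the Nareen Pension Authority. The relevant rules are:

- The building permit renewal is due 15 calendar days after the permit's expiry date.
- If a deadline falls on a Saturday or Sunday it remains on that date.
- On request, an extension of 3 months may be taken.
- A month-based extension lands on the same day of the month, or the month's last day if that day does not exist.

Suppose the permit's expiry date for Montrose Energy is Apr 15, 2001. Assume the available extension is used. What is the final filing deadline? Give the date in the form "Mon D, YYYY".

From Apr 15, 2001, 15 calendar days later is Apr 30, 2001.
Apr 30, 2001 falls on a Monday. The rules make no weekend/holiday allowance, so it remains Apr 30, 2001.
Add 3 months to Apr 30, 2001: Jul 30, 2001.
No adjustment is made for weekends or holidays, so Jul 30, 2001 stands.
Final deadline: Jul 30, 2001.

Jul 30, 2001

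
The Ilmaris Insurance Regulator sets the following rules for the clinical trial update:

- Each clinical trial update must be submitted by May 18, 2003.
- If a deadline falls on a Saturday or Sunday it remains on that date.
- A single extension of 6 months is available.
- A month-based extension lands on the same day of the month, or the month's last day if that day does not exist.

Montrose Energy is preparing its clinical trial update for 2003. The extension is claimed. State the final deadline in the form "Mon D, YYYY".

The stated deadline is May 18, 2003.
No adjustment is made for weekends or holidays, so May 18, 2003 stands.
Add 6 months to May 18, 2003: Nov 18, 2003.
Nov 18, 2003 falls on a Tuesday. The rules make no weekend/holiday allowance, so it remains Nov 18, 2003.
So the filing is due Nov 18, 2003.

Nov 18, 2003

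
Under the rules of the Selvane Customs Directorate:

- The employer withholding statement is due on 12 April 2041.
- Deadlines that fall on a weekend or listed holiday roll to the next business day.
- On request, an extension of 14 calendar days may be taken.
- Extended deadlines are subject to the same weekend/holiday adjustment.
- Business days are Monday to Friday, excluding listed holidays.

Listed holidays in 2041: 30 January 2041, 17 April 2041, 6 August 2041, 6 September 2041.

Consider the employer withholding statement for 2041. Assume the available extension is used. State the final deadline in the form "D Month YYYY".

26 April 2041

The stated deadline is 12 April 2041.
12 April 2041 (Friday) is already a business day.
Add the 14 calendar-day extension to 12 April 2041: 26 April 2041.
26 April 2041 falls on a Friday, which is a business day, so no adjustment is needed.
Final deadline: 26 April 2041.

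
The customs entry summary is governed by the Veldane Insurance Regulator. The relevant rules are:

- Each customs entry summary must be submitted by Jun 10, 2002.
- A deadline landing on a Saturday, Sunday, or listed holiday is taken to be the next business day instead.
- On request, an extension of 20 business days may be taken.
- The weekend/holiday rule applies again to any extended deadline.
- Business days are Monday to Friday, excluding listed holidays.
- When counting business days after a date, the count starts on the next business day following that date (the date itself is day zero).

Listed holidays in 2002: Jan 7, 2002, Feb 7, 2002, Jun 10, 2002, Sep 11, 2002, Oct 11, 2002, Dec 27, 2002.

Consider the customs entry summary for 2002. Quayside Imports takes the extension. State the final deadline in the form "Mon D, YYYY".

Start from the fixed due date, Jun 10, 2002.
Jun 10, 2002 falls on a listed holiday. Rolling to the next business day gives Jun 11, 2002, a Tuesday.
Applying the 20-business-day extension: 20 business days after Jun 11, 2002 is Jul 9, 2002.
Since Jul 9, 2002 is a Tuesday and not a holiday, the date is unchanged.
Final deadline: Jul 9, 2002.

Jul 9, 2002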